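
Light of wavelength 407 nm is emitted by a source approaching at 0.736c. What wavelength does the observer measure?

β = 0.736
Wavelength Doppler factor = √(0.264/1.736) = √(0.1521) = 0.3900
λ_obs = 407 × 0.3900 = 158.7 nm (blueshift)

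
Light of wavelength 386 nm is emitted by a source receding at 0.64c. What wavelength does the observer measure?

β = 0.64
Wavelength Doppler factor = √(1.64/0.36) = √(4.5556) = 2.1344
λ_obs = 386 × 2.1344 = 823.9 nm (redshift)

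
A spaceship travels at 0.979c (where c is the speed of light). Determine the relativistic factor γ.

v/c = 0.979, so (v/c)² = 0.958441
1 - (v/c)² = 0.041559
γ = 1/√(0.041559) = 4.905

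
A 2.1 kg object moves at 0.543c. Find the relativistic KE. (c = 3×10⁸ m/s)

γ = 1/√(1 - 0.543²) = 1.19086
γ - 1 = 0.19086
KE = (γ-1)mc² = 0.19086 × 2.1 × (3×10⁸)² = 3.607×10¹⁶ J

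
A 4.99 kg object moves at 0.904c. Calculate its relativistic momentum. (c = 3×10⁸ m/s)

γ = 1/√(1 - 0.904²) = 2.339
v = 0.904 × 3×10⁸ = 2.712×10⁸ m/s
p = γmv = 2.339 × 4.99 × 2.712×10⁸ = 3.165×10⁹ kg·m/s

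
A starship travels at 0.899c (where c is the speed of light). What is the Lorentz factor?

v/c = 0.899, so (v/c)² = 0.808201
1 - (v/c)² = 0.191799
γ = 1/√(0.191799) = 2.283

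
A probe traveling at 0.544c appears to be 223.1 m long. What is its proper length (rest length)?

Contracted length L = 223.1 m
γ = 1/√(1 - 0.544²) = 1.192
L₀ = γL = 1.192 × 223.1 = 265.9 m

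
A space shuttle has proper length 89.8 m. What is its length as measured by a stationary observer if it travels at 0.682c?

Proper length L₀ = 89.8 m
γ = 1/√(1 - 0.682²) = 1.3673
L = L₀/γ = 89.8/1.3673 = 65.68 m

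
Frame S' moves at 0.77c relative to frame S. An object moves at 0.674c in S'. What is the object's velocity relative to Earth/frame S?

u = (u' + v)/(1 + u'v/c²)
Numerator: 0.674 + 0.77 = 1.444
Denominator: 1 + 0.51898 = 1.51898
u = 1.444/1.51898 = 0.9506c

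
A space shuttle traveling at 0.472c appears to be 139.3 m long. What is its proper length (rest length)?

Contracted length L = 139.3 m
γ = 1/√(1 - 0.472²) = 1.134
L₀ = γL = 1.134 × 139.3 = 158.0 m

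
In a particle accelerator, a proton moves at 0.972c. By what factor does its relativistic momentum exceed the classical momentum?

p_rel = γmv, p_class = mv
Ratio = γ = 1/√(1 - 0.972²)
= 1/√(0.055216) = 4.256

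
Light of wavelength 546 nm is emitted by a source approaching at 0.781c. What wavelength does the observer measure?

β = 0.781
Wavelength Doppler factor = √(0.219/1.781) = √(0.1230) = 0.3507
λ_obs = 546 × 0.3507 = 191.5 nm (blueshift)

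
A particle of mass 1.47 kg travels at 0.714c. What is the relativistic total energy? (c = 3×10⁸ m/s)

γ = 1/√(1 - 0.714²) = 1.4283
mc² = 1.47 × (3×10⁸)² = 1.323×10¹⁷ J
E = γmc² = 1.4283 × 1.323×10¹⁷ = 1.890×10¹⁷ J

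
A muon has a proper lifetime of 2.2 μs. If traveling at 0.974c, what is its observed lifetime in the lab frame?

Proper lifetime τ₀ = 2.2 μs
γ = 1/√(1 - 0.974²) = 4.414
τ = γτ₀ = 4.414 × 2.2 μs = 9.711 μs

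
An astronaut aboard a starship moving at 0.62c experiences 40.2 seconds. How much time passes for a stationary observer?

Proper time Δt₀ = 40.2 seconds
γ = 1/√(1 - 0.62²) = 1.27453
Δt = γΔt₀ = 1.27453 × 40.2 = 51.24 seconds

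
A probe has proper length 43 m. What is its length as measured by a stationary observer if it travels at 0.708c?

Proper length L₀ = 43 m
γ = 1/√(1 - 0.708²) = 1.416
L = L₀/γ = 43/1.416 = 30.37 m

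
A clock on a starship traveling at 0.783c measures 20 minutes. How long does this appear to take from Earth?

Proper time Δt₀ = 20 minutes
γ = 1/√(1 - 0.783²) = 1.6077
Δt = γΔt₀ = 1.6077 × 20 = 32.15 minutes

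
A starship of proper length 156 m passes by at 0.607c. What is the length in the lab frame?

Proper length L₀ = 156 m
γ = 1/√(1 - 0.607²) = 1.258
L = L₀/γ = 156/1.258 = 124.0 m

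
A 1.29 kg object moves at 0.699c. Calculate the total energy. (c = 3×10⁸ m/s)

γ = 1/√(1 - 0.699²) = 1.398
mc² = 1.29 × (3×10⁸)² = 1.161×10¹⁷ J
E = γmc² = 1.398 × 1.161×10¹⁷ = 1.623×10¹⁷ J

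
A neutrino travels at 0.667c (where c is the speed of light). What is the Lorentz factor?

v/c = 0.667, so (v/c)² = 0.444889
1 - (v/c)² = 0.555111
γ = 1/√(0.555111) = 1.342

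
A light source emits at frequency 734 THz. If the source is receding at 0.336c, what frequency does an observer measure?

β = v/c = 0.336
(1-β)/(1+β) = 0.664/1.336 = 0.4970
Doppler factor = √(0.4970) = 0.7050
f_obs = 734 × 0.7050 = 517.5 THz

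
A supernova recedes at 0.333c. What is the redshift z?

β = 0.333
(1+β)/(1-β) = 1.333/0.667 = 1.9985
√(1.9985) = 1.4137
z = 1.4137 - 1 = 0.4137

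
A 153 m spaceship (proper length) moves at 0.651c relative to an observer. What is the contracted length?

Proper length L₀ = 153 m
γ = 1/√(1 - 0.651²) = 1.3174
L = L₀/γ = 153/1.3174 = 116.1 m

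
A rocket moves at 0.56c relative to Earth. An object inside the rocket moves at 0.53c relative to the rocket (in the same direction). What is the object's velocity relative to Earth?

u = (u' + v)/(1 + u'v/c²)
Numerator: 0.53 + 0.56 = 1.09
Denominator: 1 + 0.2968 = 1.2968
u = 1.09/1.2968 = 0.8405c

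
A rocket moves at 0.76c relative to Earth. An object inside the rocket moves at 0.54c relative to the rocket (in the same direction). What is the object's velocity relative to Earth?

u = (u' + v)/(1 + u'v/c²)
Numerator: 0.54 + 0.76 = 1.3
Denominator: 1 + 0.4104 = 1.4104
u = 1.3/1.4104 = 0.9217c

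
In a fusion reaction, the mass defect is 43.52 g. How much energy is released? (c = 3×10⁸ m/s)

Convert mass defect: Δm = 43.52 g = 0.04352 kg
E = Δm·c² = 0.04352 × (3×10⁸)²
= 0.04352 × 9×10¹⁶ = 3.917×10¹⁵ J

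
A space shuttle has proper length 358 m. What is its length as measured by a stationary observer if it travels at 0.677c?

Proper length L₀ = 358 m
γ = 1/√(1 - 0.677²) = 1.3587
L = L₀/γ = 358/1.3587 = 263.5 m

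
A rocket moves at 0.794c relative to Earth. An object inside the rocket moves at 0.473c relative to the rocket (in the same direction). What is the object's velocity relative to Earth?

u = (u' + v)/(1 + u'v/c²)
Numerator: 0.473 + 0.794 = 1.267
Denominator: 1 + 0.375562 = 1.375562
u = 1.267/1.375562 = 0.9211c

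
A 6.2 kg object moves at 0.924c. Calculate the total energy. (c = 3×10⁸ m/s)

γ = 1/√(1 - 0.924²) = 2.615
mc² = 6.2 × (3×10⁸)² = 5.580×10¹⁷ J
E = γmc² = 2.615 × 5.580×10¹⁷ = 1.459×10¹⁸ J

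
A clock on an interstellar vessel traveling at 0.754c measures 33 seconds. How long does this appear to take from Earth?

Proper time Δt₀ = 33 seconds
γ = 1/√(1 - 0.754²) = 1.5224
Δt = γΔt₀ = 1.5224 × 33 = 50.24 seconds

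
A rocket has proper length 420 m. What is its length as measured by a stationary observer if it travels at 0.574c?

Proper length L₀ = 420 m
γ = 1/√(1 - 0.574²) = 1.2212
L = L₀/γ = 420/1.2212 = 343.9 m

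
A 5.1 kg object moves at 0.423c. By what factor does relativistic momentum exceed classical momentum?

p_rel = γmv, p_class = mv
Ratio = γ = 1/√(1 - 0.423²) = 1.104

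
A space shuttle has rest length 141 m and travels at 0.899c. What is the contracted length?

Proper length L₀ = 141 m
γ = 1/√(1 - 0.899²) = 2.2834
L = L₀/γ = 141/2.2834 = 61.75 m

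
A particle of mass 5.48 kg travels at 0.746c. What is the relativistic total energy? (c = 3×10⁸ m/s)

γ = 1/√(1 - 0.746²) = 1.5016
mc² = 5.48 × (3×10⁸)² = 4.932×10¹⁷ J
E = γmc² = 1.5016 × 4.932×10¹⁷ = 7.406×10¹⁷ J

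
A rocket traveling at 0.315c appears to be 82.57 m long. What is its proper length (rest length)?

Contracted length L = 82.57 m
γ = 1/√(1 - 0.315²) = 1.0536
L₀ = γL = 1.0536 × 82.57 = 87.00 m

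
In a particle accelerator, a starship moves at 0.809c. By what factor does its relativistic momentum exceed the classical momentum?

p_rel = γmv, p_class = mv
Ratio = γ = 1/√(1 - 0.809²)
= 1/√(0.345519) = 1.701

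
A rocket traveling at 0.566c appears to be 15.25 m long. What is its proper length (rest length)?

Contracted length L = 15.25 m
γ = 1/√(1 - 0.566²) = 1.213
L₀ = γL = 1.213 × 15.25 = 18.50 m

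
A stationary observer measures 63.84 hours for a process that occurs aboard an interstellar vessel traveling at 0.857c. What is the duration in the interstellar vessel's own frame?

Dilated time Δt = 63.84 hours
γ = 1/√(1 - 0.857²) = 1.9406
Δt₀ = Δt/γ = 63.84/1.9406 = 32.90 hours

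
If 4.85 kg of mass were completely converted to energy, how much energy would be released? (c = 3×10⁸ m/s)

Using E = mc²:
c² = (3×10⁸)² = 9×10¹⁶ m²/s²
E = 4.85 × 9×10¹⁶ = 4.365×10¹⁷ J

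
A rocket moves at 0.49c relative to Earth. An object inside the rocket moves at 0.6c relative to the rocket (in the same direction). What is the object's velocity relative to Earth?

u = (u' + v)/(1 + u'v/c²)
Numerator: 0.6 + 0.49 = 1.09
Denominator: 1 + 0.294 = 1.294
u = 1.09/1.294 = 0.8423c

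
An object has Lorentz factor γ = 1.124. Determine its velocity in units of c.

From γ = 1/√(1 - v²/c²):
1/γ² = 1/1.124² = 0.7915
v²/c² = 1 - 0.7915 = 0.2085
v/c = √(0.2085) = 0.4566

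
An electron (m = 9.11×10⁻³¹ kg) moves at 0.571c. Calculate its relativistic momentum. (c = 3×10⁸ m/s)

γ = 1/√(1 - 0.571²) = 1.218
v = 0.571 × 3×10⁸ = 1.713×10⁸ m/s
p = γmv = 1.218 × 9.11×10⁻³¹ × 1.713×10⁸ = 1.901×10⁻²² kg·m/s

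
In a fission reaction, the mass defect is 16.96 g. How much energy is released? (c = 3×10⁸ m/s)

Convert mass defect: Δm = 16.96 g = 0.01696 kg
E = Δm·c² = 0.01696 × (3×10⁸)²
= 0.01696 × 9×10¹⁶ = 1.526×10¹⁵ J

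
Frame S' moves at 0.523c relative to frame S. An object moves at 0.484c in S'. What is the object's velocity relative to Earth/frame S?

u = (u' + v)/(1 + u'v/c²)
Numerator: 0.484 + 0.523 = 1.007
Denominator: 1 + 0.253132 = 1.253132
u = 1.007/1.253132 = 0.8036c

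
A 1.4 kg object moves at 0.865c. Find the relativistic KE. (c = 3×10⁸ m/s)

γ = 1/√(1 - 0.865²) = 1.9929
γ - 1 = 0.9929
KE = (γ-1)mc² = 0.9929 × 1.4 × (3×10⁸)² = 1.251×10¹⁷ J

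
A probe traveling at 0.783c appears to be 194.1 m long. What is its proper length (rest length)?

Contracted length L = 194.1 m
γ = 1/√(1 - 0.783²) = 1.60766
L₀ = γL = 1.60766 × 194.1 = 312.0 m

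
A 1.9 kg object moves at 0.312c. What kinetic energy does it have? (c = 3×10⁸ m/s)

γ = 1/√(1 - 0.312²) = 1.05254
γ - 1 = 0.05254
KE = (γ-1)mc² = 0.05254 × 1.9 × (3×10⁸)² = 8.984×10¹⁵ J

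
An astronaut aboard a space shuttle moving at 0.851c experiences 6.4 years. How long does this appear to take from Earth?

Proper time Δt₀ = 6.4 years
γ = 1/√(1 - 0.851²) = 1.904
Δt = γΔt₀ = 1.904 × 6.4 = 12.19 years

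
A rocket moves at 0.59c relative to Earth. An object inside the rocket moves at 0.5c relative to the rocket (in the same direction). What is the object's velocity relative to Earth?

u = (u' + v)/(1 + u'v/c²)
Numerator: 0.5 + 0.59 = 1.09
Denominator: 1 + 0.295 = 1.295
u = 1.09/1.295 = 0.8417c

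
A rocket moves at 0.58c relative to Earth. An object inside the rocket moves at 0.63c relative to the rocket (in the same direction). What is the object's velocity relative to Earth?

u = (u' + v)/(1 + u'v/c²)
Numerator: 0.63 + 0.58 = 1.21
Denominator: 1 + 0.3654 = 1.3654
u = 1.21/1.3654 = 0.8862c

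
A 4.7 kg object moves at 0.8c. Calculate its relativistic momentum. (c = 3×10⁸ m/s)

γ = 1/√(1 - 0.8²) = 1.667
v = 0.8 × 3×10⁸ = 2.400×10⁸ m/s
p = γmv = 1.667 × 4.7 × 2.400×10⁸ = 1.880×10⁹ kg·m/s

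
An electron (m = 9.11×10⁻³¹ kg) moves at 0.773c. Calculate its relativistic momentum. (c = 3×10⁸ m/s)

γ = 1/√(1 - 0.773²) = 1.5763
v = 0.773 × 3×10⁸ = 2.319×10⁸ m/s
p = γmv = 1.5763 × 9.11×10⁻³¹ × 2.319×10⁸ = 3.330×10⁻²² kg·m/s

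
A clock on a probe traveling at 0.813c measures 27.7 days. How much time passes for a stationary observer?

Proper time Δt₀ = 27.7 days
γ = 1/√(1 - 0.813²) = 1.7174
Δt = γΔt₀ = 1.7174 × 27.7 = 47.57 days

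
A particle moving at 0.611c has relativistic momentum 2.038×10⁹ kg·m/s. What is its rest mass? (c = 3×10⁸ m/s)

γ = 1/√(1 - 0.611²) = 1.2632
v = 0.611 × 3×10⁸ = 1.833×10⁸ m/s
m = p/(γv) = 2.038×10⁹/(1.2632 × 1.833×10⁸) = 8.802 kg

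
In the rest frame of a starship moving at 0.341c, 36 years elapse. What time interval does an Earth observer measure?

Proper time Δt₀ = 36 years
γ = 1/√(1 - 0.341²) = 1.064
Δt = γΔt₀ = 1.064 × 36 = 38.30 years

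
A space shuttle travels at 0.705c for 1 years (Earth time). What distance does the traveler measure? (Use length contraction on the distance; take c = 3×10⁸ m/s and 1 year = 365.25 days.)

Earth distance: d = v × t = 0.705c × 1 yr = 6.6744×10¹⁵ m
γ = 1.4100
d' = d/γ = 6.6744×10¹⁵/1.4100 = 4.734×10¹⁵ m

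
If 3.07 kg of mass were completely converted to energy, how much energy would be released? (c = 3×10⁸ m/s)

Using E = mc²:
c² = (3×10⁸)² = 9×10¹⁶ m²/s²
E = 3.07 × 9×10¹⁶ = 2.763×10¹⁷ J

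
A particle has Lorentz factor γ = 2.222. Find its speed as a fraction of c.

From γ = 1/√(1 - v²/c²):
1/γ² = 1/2.222² = 0.2025
v²/c² = 1 - 0.2025 = 0.7975
v/c = √(0.7975) = 0.8930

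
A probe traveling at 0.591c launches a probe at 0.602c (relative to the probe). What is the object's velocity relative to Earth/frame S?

u = (u' + v)/(1 + u'v/c²)
Numerator: 0.602 + 0.591 = 1.193
Denominator: 1 + 0.355782 = 1.355782
u = 1.193/1.355782 = 0.8799c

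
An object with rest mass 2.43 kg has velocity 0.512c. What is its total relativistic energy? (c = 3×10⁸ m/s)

γ = 1/√(1 - 0.512²) = 1.164
mc² = 2.43 × (3×10⁸)² = 2.187×10¹⁷ J
E = γmc² = 1.164 × 2.187×10¹⁷ = 2.546×10¹⁷ J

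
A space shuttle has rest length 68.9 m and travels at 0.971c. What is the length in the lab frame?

Proper length L₀ = 68.9 m
γ = 1/√(1 - 0.971²) = 4.183
L = L₀/γ = 68.9/4.183 = 16.47 m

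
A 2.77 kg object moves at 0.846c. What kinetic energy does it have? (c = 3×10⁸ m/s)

γ = 1/√(1 - 0.846²) = 1.8755
γ - 1 = 0.8755
KE = (γ-1)mc² = 0.8755 × 2.77 × (3×10⁸)² = 2.183×10¹⁷ J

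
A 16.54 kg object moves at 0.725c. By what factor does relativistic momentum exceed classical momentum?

p_rel = γmv, p_class = mv
Ratio = γ = 1/√(1 - 0.725²) = 1.452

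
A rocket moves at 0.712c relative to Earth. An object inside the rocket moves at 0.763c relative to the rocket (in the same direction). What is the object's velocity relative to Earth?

u = (u' + v)/(1 + u'v/c²)
Numerator: 0.763 + 0.712 = 1.475
Denominator: 1 + 0.543256 = 1.543256
u = 1.475/1.543256 = 0.9558c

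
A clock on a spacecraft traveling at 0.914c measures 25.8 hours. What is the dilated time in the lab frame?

Proper time Δt₀ = 25.8 hours
γ = 1/√(1 - 0.914²) = 2.4648
Δt = γΔt₀ = 2.4648 × 25.8 = 63.59 hours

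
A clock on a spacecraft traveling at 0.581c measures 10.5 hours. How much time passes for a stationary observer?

Proper time Δt₀ = 10.5 hours
γ = 1/√(1 - 0.581²) = 1.229
Δt = γΔt₀ = 1.229 × 10.5 = 12.90 hours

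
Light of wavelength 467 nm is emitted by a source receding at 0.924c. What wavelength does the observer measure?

β = 0.924
Wavelength Doppler factor = √(1.924/0.076) = √(25.316) = 5.0315
λ_obs = 467 × 5.0315 = 2350 nm (redshift)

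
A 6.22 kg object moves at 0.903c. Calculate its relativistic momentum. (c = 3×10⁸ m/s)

γ = 1/√(1 - 0.903²) = 2.3275
v = 0.903 × 3×10⁸ = 2.709×10⁸ m/s
p = γmv = 2.3275 × 6.22 × 2.709×10⁸ = 3.922×10⁹ kg·m/s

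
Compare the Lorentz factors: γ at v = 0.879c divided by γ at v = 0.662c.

γ₁ = 1/√(1 - 0.879²) = 2.097
γ₂ = 1/√(1 - 0.662²) = 1.334
γ₁/γ₂ = 2.097/1.334 = 1.572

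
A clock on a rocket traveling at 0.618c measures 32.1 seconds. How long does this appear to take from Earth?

Proper time Δt₀ = 32.1 seconds
γ = 1/√(1 - 0.618²) = 1.272
Δt = γΔt₀ = 1.272 × 32.1 = 40.83 seconds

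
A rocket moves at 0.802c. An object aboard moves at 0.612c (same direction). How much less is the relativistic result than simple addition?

Classical: u' + v = 0.612 + 0.802 = 1.414c
Relativistic: u = (0.612 + 0.802)/(1 + 0.490824) = 1.414/1.490824 = 0.9485c
Difference: 1.414 - 0.9485 = 0.4655c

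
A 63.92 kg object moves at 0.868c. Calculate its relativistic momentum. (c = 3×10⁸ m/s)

γ = 1/√(1 - 0.868²) = 2.014
v = 0.868 × 3×10⁸ = 2.604×10⁸ m/s
p = γmv = 2.014 × 63.92 × 2.604×10⁸ = 3.352×10¹⁰ kg·m/s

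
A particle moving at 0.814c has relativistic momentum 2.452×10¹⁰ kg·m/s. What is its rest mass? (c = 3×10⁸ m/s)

γ = 1/√(1 - 0.814²) = 1.7216
v = 0.814 × 3×10⁸ = 2.442×10⁸ m/s
m = p/(γv) = 2.452×10¹⁰/(1.7216 × 2.442×10⁸) = 58.32 kg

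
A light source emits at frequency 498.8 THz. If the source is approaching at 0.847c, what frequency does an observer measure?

β = v/c = 0.847
(1+β)/(1-β) = 1.847/0.153 = 12.07
Doppler factor = √(12.07) = 3.474
f_obs = 498.8 × 3.474 = 1733 THz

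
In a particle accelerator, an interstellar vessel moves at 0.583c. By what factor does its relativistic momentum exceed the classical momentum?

p_rel = γmv, p_class = mv
Ratio = γ = 1/√(1 - 0.583²)
= 1/√(0.660111) = 1.231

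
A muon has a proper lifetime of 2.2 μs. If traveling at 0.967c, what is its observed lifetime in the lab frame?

Proper lifetime τ₀ = 2.2 μs
γ = 1/√(1 - 0.967²) = 3.925
τ = γτ₀ = 3.925 × 2.2 μs = 8.635 μs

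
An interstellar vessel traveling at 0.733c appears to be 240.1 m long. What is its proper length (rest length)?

Contracted length L = 240.1 m
γ = 1/√(1 - 0.733²) = 1.4701
L₀ = γL = 1.4701 × 240.1 = 353.0 m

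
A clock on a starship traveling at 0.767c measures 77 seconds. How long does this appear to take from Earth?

Proper time Δt₀ = 77 seconds
γ = 1/√(1 - 0.767²) = 1.558
Δt = γΔt₀ = 1.558 × 77 = 120.0 seconds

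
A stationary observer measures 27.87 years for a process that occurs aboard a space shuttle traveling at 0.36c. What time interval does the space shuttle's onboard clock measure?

Dilated time Δt = 27.87 years
γ = 1/√(1 - 0.36²) = 1.072
Δt₀ = Δt/γ = 27.87/1.072 = 26.00 years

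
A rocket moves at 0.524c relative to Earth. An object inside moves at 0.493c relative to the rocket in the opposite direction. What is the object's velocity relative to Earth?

Object's velocity in rocket frame is u' = -0.493c
u = (u' + v)/(1 + u'v/c²) = (v - 0.493)/(1 - 0.493·v/c²)
Numerator: 0.524 - 0.493 = 0.031
Denominator: 1 - 0.258332 = 0.741668
u = 0.031/0.741668 = 0.04180c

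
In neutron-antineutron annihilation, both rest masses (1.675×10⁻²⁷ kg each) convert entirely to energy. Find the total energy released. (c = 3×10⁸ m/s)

Both particles have the same rest mass, so total mass = 2m
E = 2m·c² = 2 × 1.675×10⁻²⁷ × (3×10⁸)²
= 2 × 1.675×10⁻²⁷ × 9×10¹⁶
= 3.015×10⁻¹⁰ J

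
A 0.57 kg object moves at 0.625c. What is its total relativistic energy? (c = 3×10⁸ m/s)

γ = 1/√(1 - 0.625²) = 1.281
mc² = 0.57 × (3×10⁸)² = 5.130×10¹⁶ J
E = γmc² = 1.281 × 5.130×10¹⁶ = 6.572×10¹⁶ J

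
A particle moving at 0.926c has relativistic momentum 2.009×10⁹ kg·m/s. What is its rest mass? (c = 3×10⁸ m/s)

γ = 1/√(1 - 0.926²) = 2.649
v = 0.926 × 3×10⁸ = 2.778×10⁸ m/s
m = p/(γv) = 2.009×10⁹/(2.649 × 2.778×10⁸) = 2.730 kg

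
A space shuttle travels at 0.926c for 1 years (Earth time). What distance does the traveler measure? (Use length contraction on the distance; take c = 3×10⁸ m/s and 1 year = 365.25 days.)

Earth distance: d = v × t = 0.926c × 1 yr = 8.767×10¹⁵ m
γ = 2.649
d' = d/γ = 8.767×10¹⁵/2.649 = 3.310×10¹⁵ m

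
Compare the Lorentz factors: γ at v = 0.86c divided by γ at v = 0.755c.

γ₁ = 1/√(1 - 0.86²) = 1.960
γ₂ = 1/√(1 - 0.755²) = 1.525
γ₁/γ₂ = 1.960/1.525 = 1.285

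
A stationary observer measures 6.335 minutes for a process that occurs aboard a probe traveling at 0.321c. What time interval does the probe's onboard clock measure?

Dilated time Δt = 6.335 minutes
γ = 1/√(1 - 0.321²) = 1.0559
Δt₀ = Δt/γ = 6.335/1.0559 = 6.000 minutes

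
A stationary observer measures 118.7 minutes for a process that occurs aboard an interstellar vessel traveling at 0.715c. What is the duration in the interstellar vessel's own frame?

Dilated time Δt = 118.7 minutes
γ = 1/√(1 - 0.715²) = 1.43036
Δt₀ = Δt/γ = 118.7/1.43036 = 82.99 minutes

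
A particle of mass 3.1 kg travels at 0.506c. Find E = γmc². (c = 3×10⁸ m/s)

γ = 1/√(1 - 0.506²) = 1.1594
mc² = 3.1 × (3×10⁸)² = 2.790×10¹⁷ J
E = γmc² = 1.1594 × 2.790×10¹⁷ = 3.235×10¹⁷ J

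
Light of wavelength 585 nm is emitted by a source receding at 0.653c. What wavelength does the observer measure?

β = 0.653
Wavelength Doppler factor = √(1.653/0.347) = √(4.764) = 2.183
λ_obs = 585 × 2.183 = 1277 nm (redshift)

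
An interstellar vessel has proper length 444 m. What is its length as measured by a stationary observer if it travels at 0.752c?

Proper length L₀ = 444 m
γ = 1/√(1 - 0.752²) = 1.517
L = L₀/γ = 444/1.517 = 292.7 m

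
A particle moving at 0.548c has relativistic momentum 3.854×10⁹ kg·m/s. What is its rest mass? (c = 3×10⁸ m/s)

γ = 1/√(1 - 0.548²) = 1.1955
v = 0.548 × 3×10⁸ = 1.644×10⁸ m/s
m = p/(γv) = 3.854×10⁹/(1.1955 × 1.644×10⁸) = 19.61 kg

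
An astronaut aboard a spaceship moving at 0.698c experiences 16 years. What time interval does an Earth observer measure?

Proper time Δt₀ = 16 years
γ = 1/√(1 - 0.698²) = 1.396
Δt = γΔt₀ = 1.396 × 16 = 22.34 years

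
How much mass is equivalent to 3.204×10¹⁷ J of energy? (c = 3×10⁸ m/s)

From E = mc², we get m = E/c²
c² = (3×10⁸)² = 9×10¹⁶ m²/s²
m = 3.204×10¹⁷ / 9×10¹⁶ = 3.560 kg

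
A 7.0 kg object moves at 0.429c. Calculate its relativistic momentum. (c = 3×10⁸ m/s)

γ = 1/√(1 - 0.429²) = 1.107
v = 0.429 × 3×10⁸ = 1.287×10⁸ m/s
p = γmv = 1.107 × 7.0 × 1.287×10⁸ = 9.973×10⁸ kg·m/s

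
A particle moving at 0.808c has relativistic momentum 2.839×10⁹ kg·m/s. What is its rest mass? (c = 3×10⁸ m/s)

γ = 1/√(1 - 0.808²) = 1.69727
v = 0.808 × 3×10⁸ = 2.424×10⁸ m/s
m = p/(γv) = 2.839×10⁹/(1.69727 × 2.424×10⁸) = 6.901 kg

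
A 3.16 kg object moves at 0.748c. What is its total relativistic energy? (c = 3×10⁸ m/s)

γ = 1/√(1 - 0.748²) = 1.5067
mc² = 3.16 × (3×10⁸)² = 2.844×10¹⁷ J
E = γmc² = 1.5067 × 2.844×10¹⁷ = 4.285×10¹⁷ J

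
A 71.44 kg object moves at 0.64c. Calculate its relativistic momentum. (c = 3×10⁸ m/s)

γ = 1/√(1 - 0.64²) = 1.301
v = 0.64 × 3×10⁸ = 1.920×10⁸ m/s
p = γmv = 1.301 × 71.44 × 1.920×10⁸ = 1.785×10¹⁰ kg·m/s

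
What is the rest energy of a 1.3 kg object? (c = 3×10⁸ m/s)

c² = (3×10⁸)² = 9.000×10¹⁶ m²/s²
E₀ = mc² = 1.3 × 9.000×10¹⁶ = 1.170×10¹⁷ J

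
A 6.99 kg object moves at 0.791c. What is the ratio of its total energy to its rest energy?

E = γmc², E₀ = mc²
E/E₀ = γ = 1/√(1 - 0.791²) = 1.634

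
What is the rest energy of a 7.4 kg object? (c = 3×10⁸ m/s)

c² = (3×10⁸)² = 9.000×10¹⁶ m²/s²
E₀ = mc² = 7.4 × 9.000×10¹⁶ = 6.660×10¹⁷ J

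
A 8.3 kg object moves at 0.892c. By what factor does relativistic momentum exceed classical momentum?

p_rel = γmv, p_class = mv
Ratio = γ = 1/√(1 - 0.892²) = 2.212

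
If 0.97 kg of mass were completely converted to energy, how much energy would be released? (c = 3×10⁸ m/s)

Using E = mc²:
c² = (3×10⁸)² = 9×10¹⁶ m²/s²
E = 0.97 × 9×10¹⁶ = 8.730×10¹⁶ J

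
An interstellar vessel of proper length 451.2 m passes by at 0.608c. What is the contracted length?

Proper length L₀ = 451.2 m
γ = 1/√(1 - 0.608²) = 1.2595
L = L₀/γ = 451.2/1.2595 = 358.2 m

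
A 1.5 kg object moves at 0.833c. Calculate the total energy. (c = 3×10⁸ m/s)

γ = 1/√(1 - 0.833²) = 1.8074
mc² = 1.5 × (3×10⁸)² = 1.350×10¹⁷ J
E = γmc² = 1.8074 × 1.350×10¹⁷ = 2.440×10¹⁷ J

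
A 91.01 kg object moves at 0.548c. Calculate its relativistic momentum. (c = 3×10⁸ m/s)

γ = 1/√(1 - 0.548²) = 1.1955
v = 0.548 × 3×10⁸ = 1.644×10⁸ m/s
p = γmv = 1.1955 × 91.01 × 1.644×10⁸ = 1.789×10¹⁰ kg·m/s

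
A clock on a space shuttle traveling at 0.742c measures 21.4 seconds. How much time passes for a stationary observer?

Proper time Δt₀ = 21.4 seconds
γ = 1/√(1 - 0.742²) = 1.4916
Δt = γΔt₀ = 1.4916 × 21.4 = 31.92 seconds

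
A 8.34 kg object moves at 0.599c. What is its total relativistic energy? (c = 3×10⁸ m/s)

γ = 1/√(1 - 0.599²) = 1.24883
mc² = 8.34 × (3×10⁸)² = 7.506×10¹⁷ J
E = γmc² = 1.24883 × 7.506×10¹⁷ = 9.374×10¹⁷ J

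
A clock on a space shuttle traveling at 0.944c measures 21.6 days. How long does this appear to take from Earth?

Proper time Δt₀ = 21.6 days
γ = 1/√(1 - 0.944²) = 3.031
Δt = γΔt₀ = 3.031 × 21.6 = 65.47 days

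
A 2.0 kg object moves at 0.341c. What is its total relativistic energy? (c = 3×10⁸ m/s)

γ = 1/√(1 - 0.341²) = 1.064
mc² = 2.0 × (3×10⁸)² = 1.800×10¹⁷ J
E = γmc² = 1.064 × 1.800×10¹⁷ = 1.915×10¹⁷ J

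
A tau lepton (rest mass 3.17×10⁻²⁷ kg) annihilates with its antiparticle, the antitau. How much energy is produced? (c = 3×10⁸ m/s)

Both particles have the same rest mass, so total mass = 2m
E = 2m·c² = 2 × 3.17×10⁻²⁷ × (3×10⁸)²
= 2 × 3.17×10⁻²⁷ × 9×10¹⁶
= 5.706×10⁻¹⁰ J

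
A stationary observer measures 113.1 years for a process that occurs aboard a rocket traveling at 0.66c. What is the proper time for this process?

Dilated time Δt = 113.1 years
γ = 1/√(1 - 0.66²) = 1.331
Δt₀ = Δt/γ = 113.1/1.331 = 84.97 years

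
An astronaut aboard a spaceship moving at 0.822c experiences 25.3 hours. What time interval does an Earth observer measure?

Proper time Δt₀ = 25.3 hours
γ = 1/√(1 - 0.822²) = 1.756
Δt = γΔt₀ = 1.756 × 25.3 = 44.43 hours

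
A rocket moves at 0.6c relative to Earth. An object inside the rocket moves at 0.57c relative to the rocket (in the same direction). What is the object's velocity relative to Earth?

u = (u' + v)/(1 + u'v/c²)
Numerator: 0.57 + 0.6 = 1.17
Denominator: 1 + 0.342 = 1.342
u = 1.17/1.342 = 0.8718c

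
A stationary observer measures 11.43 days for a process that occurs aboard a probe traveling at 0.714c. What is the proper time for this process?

Dilated time Δt = 11.43 days
γ = 1/√(1 - 0.714²) = 1.4283
Δt₀ = Δt/γ = 11.43/1.4283 = 8.003 days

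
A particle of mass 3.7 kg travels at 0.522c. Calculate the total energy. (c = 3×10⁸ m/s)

γ = 1/√(1 - 0.522²) = 1.1724
mc² = 3.7 × (3×10⁸)² = 3.330×10¹⁷ J
E = γmc² = 1.1724 × 3.330×10¹⁷ = 3.904×10¹⁷ J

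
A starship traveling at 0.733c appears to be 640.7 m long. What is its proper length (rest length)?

Contracted length L = 640.7 m
γ = 1/√(1 - 0.733²) = 1.4701
L₀ = γL = 1.4701 × 640.7 = 941.9 m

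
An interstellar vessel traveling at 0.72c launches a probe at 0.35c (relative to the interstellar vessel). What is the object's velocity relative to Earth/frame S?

u = (u' + v)/(1 + u'v/c²)
Numerator: 0.35 + 0.72 = 1.07
Denominator: 1 + 0.252 = 1.252
u = 1.07/1.252 = 0.8546c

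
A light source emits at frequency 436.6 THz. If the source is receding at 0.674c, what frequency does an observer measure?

β = v/c = 0.674
(1-β)/(1+β) = 0.326/1.674 = 0.19474
Doppler factor = √(0.19474) = 0.4413
f_obs = 436.6 × 0.4413 = 192.7 THz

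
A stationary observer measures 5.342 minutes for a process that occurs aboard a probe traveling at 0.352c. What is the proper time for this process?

Dilated time Δt = 5.342 minutes
γ = 1/√(1 - 0.352²) = 1.0684
Δt₀ = Δt/γ = 5.342/1.0684 = 5.000 minutes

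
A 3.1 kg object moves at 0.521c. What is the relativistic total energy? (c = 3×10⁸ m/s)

γ = 1/√(1 - 0.521²) = 1.1716
mc² = 3.1 × (3×10⁸)² = 2.790×10¹⁷ J
E = γmc² = 1.1716 × 2.790×10¹⁷ = 3.269×10¹⁷ J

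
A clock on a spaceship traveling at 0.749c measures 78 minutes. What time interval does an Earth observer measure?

Proper time Δt₀ = 78 minutes
γ = 1/√(1 - 0.749²) = 1.509
Δt = γΔt₀ = 1.509 × 78 = 117.7 minutes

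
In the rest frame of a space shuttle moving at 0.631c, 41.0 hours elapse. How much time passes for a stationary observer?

Proper time Δt₀ = 41.0 hours
γ = 1/√(1 - 0.631²) = 1.289
Δt = γΔt₀ = 1.289 × 41.0 = 52.85 hours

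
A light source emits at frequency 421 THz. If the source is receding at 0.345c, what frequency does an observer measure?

β = v/c = 0.345
(1-β)/(1+β) = 0.655/1.345 = 0.48699
Doppler factor = √(0.48699) = 0.6978
f_obs = 421 × 0.6978 = 293.8 THz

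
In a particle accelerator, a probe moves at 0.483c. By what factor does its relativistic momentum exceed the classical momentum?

p_rel = γmv, p_class = mv
Ratio = γ = 1/√(1 - 0.483²)
= 1/√(0.766711) = 1.142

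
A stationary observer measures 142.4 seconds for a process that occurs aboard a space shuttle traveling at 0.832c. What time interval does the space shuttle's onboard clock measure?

Dilated time Δt = 142.4 seconds
γ = 1/√(1 - 0.832²) = 1.8025
Δt₀ = Δt/γ = 142.4/1.8025 = 79.00 seconds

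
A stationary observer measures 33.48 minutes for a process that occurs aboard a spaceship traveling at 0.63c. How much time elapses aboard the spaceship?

Dilated time Δt = 33.48 minutes
γ = 1/√(1 - 0.63²) = 1.2877
Δt₀ = Δt/γ = 33.48/1.2877 = 26.00 minutes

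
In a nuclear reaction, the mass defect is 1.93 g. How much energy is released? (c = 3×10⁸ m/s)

Convert mass defect: Δm = 1.93 g = 0.00193 kg
E = Δm·c² = 0.00193 × (3×10⁸)²
= 0.00193 × 9×10¹⁶ = 1.737×10¹⁴ J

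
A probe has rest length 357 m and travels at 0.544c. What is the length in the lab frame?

Proper length L₀ = 357 m
γ = 1/√(1 - 0.544²) = 1.19177
L = L₀/γ = 357/1.19177 = 299.6 m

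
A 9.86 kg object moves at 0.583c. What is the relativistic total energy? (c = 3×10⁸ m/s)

γ = 1/√(1 - 0.583²) = 1.231
mc² = 9.86 × (3×10⁸)² = 8.874×10¹⁷ J
E = γmc² = 1.231 × 8.874×10¹⁷ = 1.092×10¹⁸ J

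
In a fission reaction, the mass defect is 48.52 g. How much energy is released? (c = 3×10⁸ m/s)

Convert mass defect: Δm = 48.52 g = 0.04852 kg
E = Δm·c² = 0.04852 × (3×10⁸)²
= 0.04852 × 9×10¹⁶ = 4.367×10¹⁵ J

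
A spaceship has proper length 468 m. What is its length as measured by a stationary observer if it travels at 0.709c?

Proper length L₀ = 468 m
γ = 1/√(1 - 0.709²) = 1.418
L = L₀/γ = 468/1.418 = 330.0 m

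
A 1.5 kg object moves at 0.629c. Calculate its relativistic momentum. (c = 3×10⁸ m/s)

γ = 1/√(1 - 0.629²) = 1.2863
v = 0.629 × 3×10⁸ = 1.887×10⁸ m/s
p = γmv = 1.2863 × 1.5 × 1.887×10⁸ = 3.641×10⁸ kg·m/s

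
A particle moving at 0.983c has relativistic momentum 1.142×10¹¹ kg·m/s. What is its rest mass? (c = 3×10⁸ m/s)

γ = 1/√(1 - 0.983²) = 5.4465
v = 0.983 × 3×10⁸ = 2.949×10⁸ m/s
m = p/(γv) = 1.142×10¹¹/(5.4465 × 2.949×10⁸) = 71.10 kg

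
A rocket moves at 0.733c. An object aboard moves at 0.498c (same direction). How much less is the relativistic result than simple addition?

Classical: u' + v = 0.498 + 0.733 = 1.231c
Relativistic: u = (0.498 + 0.733)/(1 + 0.365034) = 1.231/1.365034 = 0.9018c
Difference: 1.231 - 0.9018 = 0.3292c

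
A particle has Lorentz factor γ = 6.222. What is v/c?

From γ = 1/√(1 - v²/c²):
1/γ² = 1/6.222² = 0.02583
v²/c² = 1 - 0.02583 = 0.9742
v/c = √(0.9742) = 0.9870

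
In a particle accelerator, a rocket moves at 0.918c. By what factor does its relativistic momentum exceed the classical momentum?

p_rel = γmv, p_class = mv
Ratio = γ = 1/√(1 - 0.918²)
= 1/√(0.157276) = 2.522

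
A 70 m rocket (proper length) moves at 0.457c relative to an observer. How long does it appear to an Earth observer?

Proper length L₀ = 70 m
γ = 1/√(1 - 0.457²) = 1.1243
L = L₀/γ = 70/1.1243 = 62.26 m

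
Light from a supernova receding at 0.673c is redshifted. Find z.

β = 0.673
(1+β)/(1-β) = 1.673/0.327 = 5.116
√(5.116) = 2.262
z = 2.262 - 1 = 1.262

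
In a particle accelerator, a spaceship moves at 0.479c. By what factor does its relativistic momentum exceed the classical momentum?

p_rel = γmv, p_class = mv
Ratio = γ = 1/√(1 - 0.479²)
= 1/√(0.770559) = 1.139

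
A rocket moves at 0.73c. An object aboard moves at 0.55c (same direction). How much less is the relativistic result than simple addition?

Classical: u' + v = 0.55 + 0.73 = 1.28c
Relativistic: u = (0.55 + 0.73)/(1 + 0.4015) = 1.28/1.4015 = 0.9133c
Difference: 1.28 - 0.9133 = 0.3667c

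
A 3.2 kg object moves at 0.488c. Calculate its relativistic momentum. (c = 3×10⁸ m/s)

γ = 1/√(1 - 0.488²) = 1.1457
v = 0.488 × 3×10⁸ = 1.464×10⁸ m/s
p = γmv = 1.1457 × 3.2 × 1.464×10⁸ = 5.367×10⁸ kg·m/s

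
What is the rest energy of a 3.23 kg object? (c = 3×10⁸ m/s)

c² = (3×10⁸)² = 9.000×10¹⁶ m²/s²
E₀ = mc² = 3.23 × 9.000×10¹⁶ = 2.907×10¹⁷ J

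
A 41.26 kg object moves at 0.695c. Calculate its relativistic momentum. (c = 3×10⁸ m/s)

γ = 1/√(1 - 0.695²) = 1.3908
v = 0.695 × 3×10⁸ = 2.085×10⁸ m/s
p = γmv = 1.3908 × 41.26 × 2.085×10⁸ = 1.196×10¹⁰ kg·m/s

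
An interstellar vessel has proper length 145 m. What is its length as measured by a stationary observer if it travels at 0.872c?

Proper length L₀ = 145 m
γ = 1/√(1 - 0.872²) = 2.0429
L = L₀/γ = 145/2.0429 = 70.98 m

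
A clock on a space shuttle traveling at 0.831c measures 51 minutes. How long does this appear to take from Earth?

Proper time Δt₀ = 51 minutes
γ = 1/√(1 - 0.831²) = 1.7977
Δt = γΔt₀ = 1.7977 × 51 = 91.68 minutes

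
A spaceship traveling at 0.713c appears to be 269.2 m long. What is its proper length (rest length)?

Contracted length L = 269.2 m
γ = 1/√(1 - 0.713²) = 1.426
L₀ = γL = 1.426 × 269.2 = 383.9 m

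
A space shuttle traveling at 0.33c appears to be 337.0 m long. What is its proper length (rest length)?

Contracted length L = 337.0 m
γ = 1/√(1 - 0.33²) = 1.0593
L₀ = γL = 1.0593 × 337.0 = 357.0 m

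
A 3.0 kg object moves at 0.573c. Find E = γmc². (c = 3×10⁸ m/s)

γ = 1/√(1 - 0.573²) = 1.220
mc² = 3.0 × (3×10⁸)² = 2.700×10¹⁷ J
E = γmc² = 1.220 × 2.700×10¹⁷ = 3.294×10¹⁷ J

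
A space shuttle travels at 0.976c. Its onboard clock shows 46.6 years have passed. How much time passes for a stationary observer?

Proper time Δt₀ = 46.6 years
γ = 1/√(1 - 0.976²) = 4.592
Δt = γΔt₀ = 4.592 × 46.6 = 214.0 years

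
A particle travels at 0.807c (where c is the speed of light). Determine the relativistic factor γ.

v/c = 0.807, so (v/c)² = 0.651249
1 - (v/c)² = 0.348751
γ = 1/√(0.348751) = 1.693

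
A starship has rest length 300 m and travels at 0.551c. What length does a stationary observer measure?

Proper length L₀ = 300 m
γ = 1/√(1 - 0.551²) = 1.198
L = L₀/γ = 300/1.198 = 250.4 m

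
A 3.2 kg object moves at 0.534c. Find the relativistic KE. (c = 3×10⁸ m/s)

γ = 1/√(1 - 0.534²) = 1.18275
γ - 1 = 0.18275
KE = (γ-1)mc² = 0.18275 × 3.2 × (3×10⁸)² = 5.263×10¹⁶ J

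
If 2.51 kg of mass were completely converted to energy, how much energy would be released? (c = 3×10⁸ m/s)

Using E = mc²:
c² = (3×10⁸)² = 9×10¹⁶ m²/s²
E = 2.51 × 9×10¹⁶ = 2.259×10¹⁷ J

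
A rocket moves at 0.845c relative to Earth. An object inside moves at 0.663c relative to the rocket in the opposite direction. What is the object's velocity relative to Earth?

Object's velocity in rocket frame is u' = -0.663c
u = (u' + v)/(1 + u'v/c²) = (v - 0.663)/(1 - 0.663·v/c²)
Numerator: 0.845 - 0.663 = 0.182
Denominator: 1 - 0.560235 = 0.439765
u = 0.182/0.439765 = 0.4139c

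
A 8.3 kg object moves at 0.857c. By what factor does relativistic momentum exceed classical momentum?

p_rel = γmv, p_class = mv
Ratio = γ = 1/√(1 - 0.857²) = 1.941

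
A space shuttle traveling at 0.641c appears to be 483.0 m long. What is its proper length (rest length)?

Contracted length L = 483.0 m
γ = 1/√(1 - 0.641²) = 1.303
L₀ = γL = 1.303 × 483.0 = 629.3 m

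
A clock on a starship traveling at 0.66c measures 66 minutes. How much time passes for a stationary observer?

Proper time Δt₀ = 66 minutes
γ = 1/√(1 - 0.66²) = 1.331
Δt = γΔt₀ = 1.331 × 66 = 87.85 minutes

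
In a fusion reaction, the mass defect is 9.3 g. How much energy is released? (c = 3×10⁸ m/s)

Convert mass defect: Δm = 9.3 g = 0.0093 kg
E = Δm·c² = 0.0093 × (3×10⁸)²
= 0.0093 × 9×10¹⁶ = 8.370×10¹⁴ J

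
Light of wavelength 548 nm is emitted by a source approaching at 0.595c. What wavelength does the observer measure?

β = 0.595
Wavelength Doppler factor = √(0.405/1.595) = √(0.2539) = 0.5039
λ_obs = 548 × 0.5039 = 276.1 nm (blueshift)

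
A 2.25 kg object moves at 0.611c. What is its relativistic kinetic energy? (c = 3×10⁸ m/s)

γ = 1/√(1 - 0.611²) = 1.2632
γ - 1 = 0.2632
KE = (γ-1)mc² = 0.2632 × 2.25 × (3×10⁸)² = 5.330×10¹⁶ J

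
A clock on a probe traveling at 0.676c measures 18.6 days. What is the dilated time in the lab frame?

Proper time Δt₀ = 18.6 days
γ = 1/√(1 - 0.676²) = 1.357
Δt = γΔt₀ = 1.357 × 18.6 = 25.24 days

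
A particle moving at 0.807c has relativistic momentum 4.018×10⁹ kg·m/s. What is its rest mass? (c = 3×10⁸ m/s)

γ = 1/√(1 - 0.807²) = 1.6933
v = 0.807 × 3×10⁸ = 2.421×10⁸ m/s
m = p/(γv) = 4.018×10⁹/(1.6933 × 2.421×10⁸) = 9.801 kg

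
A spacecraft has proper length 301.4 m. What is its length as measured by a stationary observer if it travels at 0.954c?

Proper length L₀ = 301.4 m
γ = 1/√(1 - 0.954²) = 3.3355
L = L₀/γ = 301.4/3.3355 = 90.36 m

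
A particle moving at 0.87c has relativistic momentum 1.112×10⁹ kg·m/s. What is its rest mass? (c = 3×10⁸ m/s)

γ = 1/√(1 - 0.87²) = 2.028
v = 0.87 × 3×10⁸ = 2.610×10⁸ m/s
m = p/(γv) = 1.112×10⁹/(2.028 × 2.610×10⁸) = 2.101 kg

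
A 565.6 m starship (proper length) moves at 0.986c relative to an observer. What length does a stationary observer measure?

Proper length L₀ = 565.6 m
γ = 1/√(1 - 0.986²) = 5.997
L = L₀/γ = 565.6/5.997 = 94.31 m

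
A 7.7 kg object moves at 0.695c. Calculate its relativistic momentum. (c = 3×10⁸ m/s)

γ = 1/√(1 - 0.695²) = 1.391
v = 0.695 × 3×10⁸ = 2.085×10⁸ m/s
p = γmv = 1.391 × 7.7 × 2.085×10⁸ = 2.233×10⁹ kg·m/s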